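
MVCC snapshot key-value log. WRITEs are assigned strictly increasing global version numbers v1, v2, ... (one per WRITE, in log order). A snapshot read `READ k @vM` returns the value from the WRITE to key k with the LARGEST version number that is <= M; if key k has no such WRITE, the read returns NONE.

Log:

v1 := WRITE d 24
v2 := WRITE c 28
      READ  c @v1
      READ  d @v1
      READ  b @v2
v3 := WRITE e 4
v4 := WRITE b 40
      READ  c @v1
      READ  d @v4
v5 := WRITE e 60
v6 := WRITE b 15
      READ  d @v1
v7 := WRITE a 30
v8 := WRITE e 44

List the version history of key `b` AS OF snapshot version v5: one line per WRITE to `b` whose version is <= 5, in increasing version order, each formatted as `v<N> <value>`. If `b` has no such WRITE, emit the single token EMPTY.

Answer: v4 40

Derivation:
Scan writes for key=b with version <= 5:
  v1 WRITE d 24 -> skip
  v2 WRITE c 28 -> skip
  v3 WRITE e 4 -> skip
  v4 WRITE b 40 -> keep
  v5 WRITE e 60 -> skip
  v6 WRITE b 15 -> drop (> snap)
  v7 WRITE a 30 -> skip
  v8 WRITE e 44 -> skip
Collected: [(4, 40)]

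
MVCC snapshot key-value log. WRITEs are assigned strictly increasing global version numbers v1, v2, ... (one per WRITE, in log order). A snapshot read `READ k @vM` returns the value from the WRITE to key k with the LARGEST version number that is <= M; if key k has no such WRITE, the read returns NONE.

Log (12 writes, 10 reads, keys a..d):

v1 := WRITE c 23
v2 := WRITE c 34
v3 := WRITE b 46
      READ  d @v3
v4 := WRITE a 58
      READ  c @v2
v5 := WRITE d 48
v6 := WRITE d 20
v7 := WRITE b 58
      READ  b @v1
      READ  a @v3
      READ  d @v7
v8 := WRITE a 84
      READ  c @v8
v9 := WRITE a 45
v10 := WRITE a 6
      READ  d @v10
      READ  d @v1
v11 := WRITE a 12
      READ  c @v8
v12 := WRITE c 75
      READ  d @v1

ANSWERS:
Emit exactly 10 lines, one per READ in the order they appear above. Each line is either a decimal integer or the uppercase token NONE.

Answer: NONE
34
NONE
NONE
20
34
20
NONE
34
NONE

Derivation:
v1: WRITE c=23  (c history now [(1, 23)])
v2: WRITE c=34  (c history now [(1, 23), (2, 34)])
v3: WRITE b=46  (b history now [(3, 46)])
READ d @v3: history=[] -> no version <= 3 -> NONE
v4: WRITE a=58  (a history now [(4, 58)])
READ c @v2: history=[(1, 23), (2, 34)] -> pick v2 -> 34
v5: WRITE d=48  (d history now [(5, 48)])
v6: WRITE d=20  (d history now [(5, 48), (6, 20)])
v7: WRITE b=58  (b history now [(3, 46), (7, 58)])
READ b @v1: history=[(3, 46), (7, 58)] -> no version <= 1 -> NONE
READ a @v3: history=[(4, 58)] -> no version <= 3 -> NONE
READ d @v7: history=[(5, 48), (6, 20)] -> pick v6 -> 20
v8: WRITE a=84  (a history now [(4, 58), (8, 84)])
READ c @v8: history=[(1, 23), (2, 34)] -> pick v2 -> 34
v9: WRITE a=45  (a history now [(4, 58), (8, 84), (9, 45)])
v10: WRITE a=6  (a history now [(4, 58), (8, 84), (9, 45), (10, 6)])
READ d @v10: history=[(5, 48), (6, 20)] -> pick v6 -> 20
READ d @v1: history=[(5, 48), (6, 20)] -> no version <= 1 -> NONE
v11: WRITE a=12  (a history now [(4, 58), (8, 84), (9, 45), (10, 6), (11, 12)])
READ c @v8: history=[(1, 23), (2, 34)] -> pick v2 -> 34
v12: WRITE c=75  (c history now [(1, 23), (2, 34), (12, 75)])
READ d @v1: history=[(5, 48), (6, 20)] -> no version <= 1 -> NONE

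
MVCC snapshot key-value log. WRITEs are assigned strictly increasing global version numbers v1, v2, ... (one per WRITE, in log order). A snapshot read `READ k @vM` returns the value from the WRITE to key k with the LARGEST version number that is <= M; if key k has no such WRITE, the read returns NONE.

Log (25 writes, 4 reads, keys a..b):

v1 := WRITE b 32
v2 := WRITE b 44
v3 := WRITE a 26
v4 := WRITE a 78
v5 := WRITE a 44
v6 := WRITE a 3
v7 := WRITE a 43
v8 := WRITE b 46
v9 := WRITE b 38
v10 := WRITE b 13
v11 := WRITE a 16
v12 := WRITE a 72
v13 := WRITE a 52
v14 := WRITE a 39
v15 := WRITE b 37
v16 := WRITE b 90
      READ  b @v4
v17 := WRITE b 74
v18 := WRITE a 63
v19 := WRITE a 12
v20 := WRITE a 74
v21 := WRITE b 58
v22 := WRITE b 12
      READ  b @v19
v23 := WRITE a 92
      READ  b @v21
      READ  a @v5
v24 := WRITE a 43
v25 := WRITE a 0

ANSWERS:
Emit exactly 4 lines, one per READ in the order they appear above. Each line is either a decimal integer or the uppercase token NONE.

v1: WRITE b=32  (b history now [(1, 32)])
v2: WRITE b=44  (b history now [(1, 32), (2, 44)])
v3: WRITE a=26  (a history now [(3, 26)])
v4: WRITE a=78  (a history now [(3, 26), (4, 78)])
v5: WRITE a=44  (a history now [(3, 26), (4, 78), (5, 44)])
v6: WRITE a=3  (a history now [(3, 26), (4, 78), (5, 44), (6, 3)])
v7: WRITE a=43  (a history now [(3, 26), (4, 78), (5, 44), (6, 3), (7, 43)])
v8: WRITE b=46  (b history now [(1, 32), (2, 44), (8, 46)])
v9: WRITE b=38  (b history now [(1, 32), (2, 44), (8, 46), (9, 38)])
v10: WRITE b=13  (b history now [(1, 32), (2, 44), (8, 46), (9, 38), (10, 13)])
v11: WRITE a=16  (a history now [(3, 26), (4, 78), (5, 44), (6, 3), (7, 43), (11, 16)])
v12: WRITE a=72  (a history now [(3, 26), (4, 78), (5, 44), (6, 3), (7, 43), (11, 16), (12, 72)])
v13: WRITE a=52  (a history now [(3, 26), (4, 78), (5, 44), (6, 3), (7, 43), (11, 16), (12, 72), (13, 52)])
v14: WRITE a=39  (a history now [(3, 26), (4, 78), (5, 44), (6, 3), (7, 43), (11, 16), (12, 72), (13, 52), (14, 39)])
v15: WRITE b=37  (b history now [(1, 32), (2, 44), (8, 46), (9, 38), (10, 13), (15, 37)])
v16: WRITE b=90  (b history now [(1, 32), (2, 44), (8, 46), (9, 38), (10, 13), (15, 37), (16, 90)])
READ b @v4: history=[(1, 32), (2, 44), (8, 46), (9, 38), (10, 13), (15, 37), (16, 90)] -> pick v2 -> 44
v17: WRITE b=74  (b history now [(1, 32), (2, 44), (8, 46), (9, 38), (10, 13), (15, 37), (16, 90), (17, 74)])
v18: WRITE a=63  (a history now [(3, 26), (4, 78), (5, 44), (6, 3), (7, 43), (11, 16), (12, 72), (13, 52), (14, 39), (18, 63)])
v19: WRITE a=12  (a history now [(3, 26), (4, 78), (5, 44), (6, 3), (7, 43), (11, 16), (12, 72), (13, 52), (14, 39), (18, 63), (19, 12)])
v20: WRITE a=74  (a history now [(3, 26), (4, 78), (5, 44), (6, 3), (7, 43), (11, 16), (12, 72), (13, 52), (14, 39), (18, 63), (19, 12), (20, 74)])
v21: WRITE b=58  (b history now [(1, 32), (2, 44), (8, 46), (9, 38), (10, 13), (15, 37), (16, 90), (17, 74), (21, 58)])
v22: WRITE b=12  (b history now [(1, 32), (2, 44), (8, 46), (9, 38), (10, 13), (15, 37), (16, 90), (17, 74), (21, 58), (22, 12)])
READ b @v19: history=[(1, 32), (2, 44), (8, 46), (9, 38), (10, 13), (15, 37), (16, 90), (17, 74), (21, 58), (22, 12)] -> pick v17 -> 74
v23: WRITE a=92  (a history now [(3, 26), (4, 78), (5, 44), (6, 3), (7, 43), (11, 16), (12, 72), (13, 52), (14, 39), (18, 63), (19, 12), (20, 74), (23, 92)])
READ b @v21: history=[(1, 32), (2, 44), (8, 46), (9, 38), (10, 13), (15, 37), (16, 90), (17, 74), (21, 58), (22, 12)] -> pick v21 -> 58
READ a @v5: history=[(3, 26), (4, 78), (5, 44), (6, 3), (7, 43), (11, 16), (12, 72), (13, 52), (14, 39), (18, 63), (19, 12), (20, 74), (23, 92)] -> pick v5 -> 44
v24: WRITE a=43  (a history now [(3, 26), (4, 78), (5, 44), (6, 3), (7, 43), (11, 16), (12, 72), (13, 52), (14, 39), (18, 63), (19, 12), (20, 74), (23, 92), (24, 43)])
v25: WRITE a=0  (a history now [(3, 26), (4, 78), (5, 44), (6, 3), (7, 43), (11, 16), (12, 72), (13, 52), (14, 39), (18, 63), (19, 12), (20, 74), (23, 92), (24, 43), (25, 0)])

Answer: 44
74
58
44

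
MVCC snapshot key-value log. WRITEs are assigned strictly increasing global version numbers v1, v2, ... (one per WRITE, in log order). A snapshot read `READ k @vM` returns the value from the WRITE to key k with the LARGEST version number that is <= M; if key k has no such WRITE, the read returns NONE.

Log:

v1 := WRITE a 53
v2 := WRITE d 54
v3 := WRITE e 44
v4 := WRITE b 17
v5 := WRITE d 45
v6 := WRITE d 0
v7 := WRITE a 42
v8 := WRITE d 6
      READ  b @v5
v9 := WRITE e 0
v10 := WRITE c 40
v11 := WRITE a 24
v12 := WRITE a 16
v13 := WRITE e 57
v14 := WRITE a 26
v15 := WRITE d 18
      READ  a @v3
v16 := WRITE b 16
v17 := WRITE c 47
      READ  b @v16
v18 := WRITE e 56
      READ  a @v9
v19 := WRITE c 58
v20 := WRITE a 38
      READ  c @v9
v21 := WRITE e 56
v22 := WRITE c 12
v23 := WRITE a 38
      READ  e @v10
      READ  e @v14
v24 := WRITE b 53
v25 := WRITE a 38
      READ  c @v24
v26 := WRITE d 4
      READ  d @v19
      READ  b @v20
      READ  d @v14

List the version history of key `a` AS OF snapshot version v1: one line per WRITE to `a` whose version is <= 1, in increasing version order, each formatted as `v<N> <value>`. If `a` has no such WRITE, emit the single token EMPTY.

Scan writes for key=a with version <= 1:
  v1 WRITE a 53 -> keep
  v2 WRITE d 54 -> skip
  v3 WRITE e 44 -> skip
  v4 WRITE b 17 -> skip
  v5 WRITE d 45 -> skip
  v6 WRITE d 0 -> skip
  v7 WRITE a 42 -> drop (> snap)
  v8 WRITE d 6 -> skip
  v9 WRITE e 0 -> skip
  v10 WRITE c 40 -> skip
  v11 WRITE a 24 -> drop (> snap)
  v12 WRITE a 16 -> drop (> snap)
  v13 WRITE e 57 -> skip
  v14 WRITE a 26 -> drop (> snap)
  v15 WRITE d 18 -> skip
  v16 WRITE b 16 -> skip
  v17 WRITE c 47 -> skip
  v18 WRITE e 56 -> skip
  v19 WRITE c 58 -> skip
  v20 WRITE a 38 -> drop (> snap)
  v21 WRITE e 56 -> skip
  v22 WRITE c 12 -> skip
  v23 WRITE a 38 -> drop (> snap)
  v24 WRITE b 53 -> skip
  v25 WRITE a 38 -> drop (> snap)
  v26 WRITE d 4 -> skip
Collected: [(1, 53)]

Answer: v1 53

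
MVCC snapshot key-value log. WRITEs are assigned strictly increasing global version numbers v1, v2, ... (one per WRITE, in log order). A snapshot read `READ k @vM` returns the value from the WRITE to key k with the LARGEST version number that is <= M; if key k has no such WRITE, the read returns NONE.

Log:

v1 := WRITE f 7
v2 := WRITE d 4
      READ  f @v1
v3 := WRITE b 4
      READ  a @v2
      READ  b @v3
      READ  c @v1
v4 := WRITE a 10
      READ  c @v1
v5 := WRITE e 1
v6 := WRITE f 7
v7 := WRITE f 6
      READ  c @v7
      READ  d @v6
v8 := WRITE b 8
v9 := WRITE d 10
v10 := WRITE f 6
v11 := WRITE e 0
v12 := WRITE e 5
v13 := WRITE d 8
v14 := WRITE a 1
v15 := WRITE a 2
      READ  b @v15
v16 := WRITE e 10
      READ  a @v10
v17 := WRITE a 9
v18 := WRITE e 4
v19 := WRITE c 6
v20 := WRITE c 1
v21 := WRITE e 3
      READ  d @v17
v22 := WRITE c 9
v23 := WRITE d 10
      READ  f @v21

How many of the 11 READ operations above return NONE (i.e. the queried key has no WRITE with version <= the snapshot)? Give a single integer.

Answer: 4

Derivation:
v1: WRITE f=7  (f history now [(1, 7)])
v2: WRITE d=4  (d history now [(2, 4)])
READ f @v1: history=[(1, 7)] -> pick v1 -> 7
v3: WRITE b=4  (b history now [(3, 4)])
READ a @v2: history=[] -> no version <= 2 -> NONE
READ b @v3: history=[(3, 4)] -> pick v3 -> 4
READ c @v1: history=[] -> no version <= 1 -> NONE
v4: WRITE a=10  (a history now [(4, 10)])
READ c @v1: history=[] -> no version <= 1 -> NONE
v5: WRITE e=1  (e history now [(5, 1)])
v6: WRITE f=7  (f history now [(1, 7), (6, 7)])
v7: WRITE f=6  (f history now [(1, 7), (6, 7), (7, 6)])
READ c @v7: history=[] -> no version <= 7 -> NONE
READ d @v6: history=[(2, 4)] -> pick v2 -> 4
v8: WRITE b=8  (b history now [(3, 4), (8, 8)])
v9: WRITE d=10  (d history now [(2, 4), (9, 10)])
v10: WRITE f=6  (f history now [(1, 7), (6, 7), (7, 6), (10, 6)])
v11: WRITE e=0  (e history now [(5, 1), (11, 0)])
v12: WRITE e=5  (e history now [(5, 1), (11, 0), (12, 5)])
v13: WRITE d=8  (d history now [(2, 4), (9, 10), (13, 8)])
v14: WRITE a=1  (a history now [(4, 10), (14, 1)])
v15: WRITE a=2  (a history now [(4, 10), (14, 1), (15, 2)])
READ b @v15: history=[(3, 4), (8, 8)] -> pick v8 -> 8
v16: WRITE e=10  (e history now [(5, 1), (11, 0), (12, 5), (16, 10)])
READ a @v10: history=[(4, 10), (14, 1), (15, 2)] -> pick v4 -> 10
v17: WRITE a=9  (a history now [(4, 10), (14, 1), (15, 2), (17, 9)])
v18: WRITE e=4  (e history now [(5, 1), (11, 0), (12, 5), (16, 10), (18, 4)])
v19: WRITE c=6  (c history now [(19, 6)])
v20: WRITE c=1  (c history now [(19, 6), (20, 1)])
v21: WRITE e=3  (e history now [(5, 1), (11, 0), (12, 5), (16, 10), (18, 4), (21, 3)])
READ d @v17: history=[(2, 4), (9, 10), (13, 8)] -> pick v13 -> 8
v22: WRITE c=9  (c history now [(19, 6), (20, 1), (22, 9)])
v23: WRITE d=10  (d history now [(2, 4), (9, 10), (13, 8), (23, 10)])
READ f @v21: history=[(1, 7), (6, 7), (7, 6), (10, 6)] -> pick v10 -> 6
Read results in order: ['7', 'NONE', '4', 'NONE', 'NONE', 'NONE', '4', '8', '10', '8', '6']
NONE count = 4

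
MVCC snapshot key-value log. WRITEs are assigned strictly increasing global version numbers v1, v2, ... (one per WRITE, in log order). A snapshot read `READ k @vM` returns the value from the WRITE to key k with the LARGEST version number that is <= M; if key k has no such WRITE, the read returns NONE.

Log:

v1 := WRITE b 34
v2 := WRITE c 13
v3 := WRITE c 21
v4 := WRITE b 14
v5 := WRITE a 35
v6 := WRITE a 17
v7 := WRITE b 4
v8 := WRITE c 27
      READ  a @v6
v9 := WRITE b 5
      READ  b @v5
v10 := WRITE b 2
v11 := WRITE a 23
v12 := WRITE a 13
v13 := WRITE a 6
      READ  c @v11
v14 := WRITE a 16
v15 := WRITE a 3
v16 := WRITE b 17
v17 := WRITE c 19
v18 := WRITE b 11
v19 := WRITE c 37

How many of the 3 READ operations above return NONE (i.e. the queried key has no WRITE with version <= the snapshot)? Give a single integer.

Answer: 0

Derivation:
v1: WRITE b=34  (b history now [(1, 34)])
v2: WRITE c=13  (c history now [(2, 13)])
v3: WRITE c=21  (c history now [(2, 13), (3, 21)])
v4: WRITE b=14  (b history now [(1, 34), (4, 14)])
v5: WRITE a=35  (a history now [(5, 35)])
v6: WRITE a=17  (a history now [(5, 35), (6, 17)])
v7: WRITE b=4  (b history now [(1, 34), (4, 14), (7, 4)])
v8: WRITE c=27  (c history now [(2, 13), (3, 21), (8, 27)])
READ a @v6: history=[(5, 35), (6, 17)] -> pick v6 -> 17
v9: WRITE b=5  (b history now [(1, 34), (4, 14), (7, 4), (9, 5)])
READ b @v5: history=[(1, 34), (4, 14), (7, 4), (9, 5)] -> pick v4 -> 14
v10: WRITE b=2  (b history now [(1, 34), (4, 14), (7, 4), (9, 5), (10, 2)])
v11: WRITE a=23  (a history now [(5, 35), (6, 17), (11, 23)])
v12: WRITE a=13  (a history now [(5, 35), (6, 17), (11, 23), (12, 13)])
v13: WRITE a=6  (a history now [(5, 35), (6, 17), (11, 23), (12, 13), (13, 6)])
READ c @v11: history=[(2, 13), (3, 21), (8, 27)] -> pick v8 -> 27
v14: WRITE a=16  (a history now [(5, 35), (6, 17), (11, 23), (12, 13), (13, 6), (14, 16)])
v15: WRITE a=3  (a history now [(5, 35), (6, 17), (11, 23), (12, 13), (13, 6), (14, 16), (15, 3)])
v16: WRITE b=17  (b history now [(1, 34), (4, 14), (7, 4), (9, 5), (10, 2), (16, 17)])
v17: WRITE c=19  (c history now [(2, 13), (3, 21), (8, 27), (17, 19)])
v18: WRITE b=11  (b history now [(1, 34), (4, 14), (7, 4), (9, 5), (10, 2), (16, 17), (18, 11)])
v19: WRITE c=37  (c history now [(2, 13), (3, 21), (8, 27), (17, 19), (19, 37)])
Read results in order: ['17', '14', '27']
NONE count = 0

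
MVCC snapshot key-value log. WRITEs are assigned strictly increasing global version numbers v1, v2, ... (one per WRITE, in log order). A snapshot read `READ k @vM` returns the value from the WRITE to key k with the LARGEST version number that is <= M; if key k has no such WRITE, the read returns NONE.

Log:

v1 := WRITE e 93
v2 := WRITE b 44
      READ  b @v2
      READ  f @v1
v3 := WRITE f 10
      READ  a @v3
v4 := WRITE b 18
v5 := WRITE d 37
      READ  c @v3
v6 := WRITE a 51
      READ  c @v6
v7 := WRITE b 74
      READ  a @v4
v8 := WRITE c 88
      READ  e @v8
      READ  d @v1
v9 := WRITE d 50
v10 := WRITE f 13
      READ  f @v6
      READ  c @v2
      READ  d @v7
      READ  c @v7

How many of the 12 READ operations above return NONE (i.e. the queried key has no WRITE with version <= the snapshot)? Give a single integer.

v1: WRITE e=93  (e history now [(1, 93)])
v2: WRITE b=44  (b history now [(2, 44)])
READ b @v2: history=[(2, 44)] -> pick v2 -> 44
READ f @v1: history=[] -> no version <= 1 -> NONE
v3: WRITE f=10  (f history now [(3, 10)])
READ a @v3: history=[] -> no version <= 3 -> NONE
v4: WRITE b=18  (b history now [(2, 44), (4, 18)])
v5: WRITE d=37  (d history now [(5, 37)])
READ c @v3: history=[] -> no version <= 3 -> NONE
v6: WRITE a=51  (a history now [(6, 51)])
READ c @v6: history=[] -> no version <= 6 -> NONE
v7: WRITE b=74  (b history now [(2, 44), (4, 18), (7, 74)])
READ a @v4: history=[(6, 51)] -> no version <= 4 -> NONE
v8: WRITE c=88  (c history now [(8, 88)])
READ e @v8: history=[(1, 93)] -> pick v1 -> 93
READ d @v1: history=[(5, 37)] -> no version <= 1 -> NONE
v9: WRITE d=50  (d history now [(5, 37), (9, 50)])
v10: WRITE f=13  (f history now [(3, 10), (10, 13)])
READ f @v6: history=[(3, 10), (10, 13)] -> pick v3 -> 10
READ c @v2: history=[(8, 88)] -> no version <= 2 -> NONE
READ d @v7: history=[(5, 37), (9, 50)] -> pick v5 -> 37
READ c @v7: history=[(8, 88)] -> no version <= 7 -> NONE
Read results in order: ['44', 'NONE', 'NONE', 'NONE', 'NONE', 'NONE', '93', 'NONE', '10', 'NONE', '37', 'NONE']
NONE count = 8

Answer: 8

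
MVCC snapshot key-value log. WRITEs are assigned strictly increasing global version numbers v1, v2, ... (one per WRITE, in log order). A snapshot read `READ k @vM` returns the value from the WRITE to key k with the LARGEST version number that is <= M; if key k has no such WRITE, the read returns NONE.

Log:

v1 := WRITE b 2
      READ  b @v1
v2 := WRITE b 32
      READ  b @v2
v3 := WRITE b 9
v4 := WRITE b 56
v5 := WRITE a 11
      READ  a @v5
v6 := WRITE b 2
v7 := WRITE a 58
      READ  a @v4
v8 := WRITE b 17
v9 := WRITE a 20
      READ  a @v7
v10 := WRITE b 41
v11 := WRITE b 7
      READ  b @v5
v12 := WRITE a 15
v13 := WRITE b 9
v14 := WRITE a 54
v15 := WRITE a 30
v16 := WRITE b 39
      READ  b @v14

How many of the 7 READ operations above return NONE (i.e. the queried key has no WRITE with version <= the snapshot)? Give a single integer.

Answer: 1

Derivation:
v1: WRITE b=2  (b history now [(1, 2)])
READ b @v1: history=[(1, 2)] -> pick v1 -> 2
v2: WRITE b=32  (b history now [(1, 2), (2, 32)])
READ b @v2: history=[(1, 2), (2, 32)] -> pick v2 -> 32
v3: WRITE b=9  (b history now [(1, 2), (2, 32), (3, 9)])
v4: WRITE b=56  (b history now [(1, 2), (2, 32), (3, 9), (4, 56)])
v5: WRITE a=11  (a history now [(5, 11)])
READ a @v5: history=[(5, 11)] -> pick v5 -> 11
v6: WRITE b=2  (b history now [(1, 2), (2, 32), (3, 9), (4, 56), (6, 2)])
v7: WRITE a=58  (a history now [(5, 11), (7, 58)])
READ a @v4: history=[(5, 11), (7, 58)] -> no version <= 4 -> NONE
v8: WRITE b=17  (b history now [(1, 2), (2, 32), (3, 9), (4, 56), (6, 2), (8, 17)])
v9: WRITE a=20  (a history now [(5, 11), (7, 58), (9, 20)])
READ a @v7: history=[(5, 11), (7, 58), (9, 20)] -> pick v7 -> 58
v10: WRITE b=41  (b history now [(1, 2), (2, 32), (3, 9), (4, 56), (6, 2), (8, 17), (10, 41)])
v11: WRITE b=7  (b history now [(1, 2), (2, 32), (3, 9), (4, 56), (6, 2), (8, 17), (10, 41), (11, 7)])
READ b @v5: history=[(1, 2), (2, 32), (3, 9), (4, 56), (6, 2), (8, 17), (10, 41), (11, 7)] -> pick v4 -> 56
v12: WRITE a=15  (a history now [(5, 11), (7, 58), (9, 20), (12, 15)])
v13: WRITE b=9  (b history now [(1, 2), (2, 32), (3, 9), (4, 56), (6, 2), (8, 17), (10, 41), (11, 7), (13, 9)])
v14: WRITE a=54  (a history now [(5, 11), (7, 58), (9, 20), (12, 15), (14, 54)])
v15: WRITE a=30  (a history now [(5, 11), (7, 58), (9, 20), (12, 15), (14, 54), (15, 30)])
v16: WRITE b=39  (b history now [(1, 2), (2, 32), (3, 9), (4, 56), (6, 2), (8, 17), (10, 41), (11, 7), (13, 9), (16, 39)])
READ b @v14: history=[(1, 2), (2, 32), (3, 9), (4, 56), (6, 2), (8, 17), (10, 41), (11, 7), (13, 9), (16, 39)] -> pick v13 -> 9
Read results in order: ['2', '32', '11', 'NONE', '58', '56', '9']
NONE count = 1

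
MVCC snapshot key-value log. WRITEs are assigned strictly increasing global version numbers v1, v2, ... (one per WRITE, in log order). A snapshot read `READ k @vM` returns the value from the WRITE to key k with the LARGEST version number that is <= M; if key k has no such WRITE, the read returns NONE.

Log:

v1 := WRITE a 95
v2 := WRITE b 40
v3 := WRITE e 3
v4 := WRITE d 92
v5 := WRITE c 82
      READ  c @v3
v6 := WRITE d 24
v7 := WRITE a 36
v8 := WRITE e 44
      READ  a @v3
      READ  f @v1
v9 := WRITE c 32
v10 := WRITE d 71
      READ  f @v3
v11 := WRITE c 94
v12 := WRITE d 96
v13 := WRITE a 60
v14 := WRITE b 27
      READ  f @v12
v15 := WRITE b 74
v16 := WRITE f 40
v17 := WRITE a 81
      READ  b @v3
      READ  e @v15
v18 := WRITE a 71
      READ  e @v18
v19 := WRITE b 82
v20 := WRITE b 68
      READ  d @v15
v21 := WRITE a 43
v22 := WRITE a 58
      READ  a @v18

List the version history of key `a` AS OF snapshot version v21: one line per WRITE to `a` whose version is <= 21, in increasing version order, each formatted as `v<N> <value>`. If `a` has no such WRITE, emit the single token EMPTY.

Scan writes for key=a with version <= 21:
  v1 WRITE a 95 -> keep
  v2 WRITE b 40 -> skip
  v3 WRITE e 3 -> skip
  v4 WRITE d 92 -> skip
  v5 WRITE c 82 -> skip
  v6 WRITE d 24 -> skip
  v7 WRITE a 36 -> keep
  v8 WRITE e 44 -> skip
  v9 WRITE c 32 -> skip
  v10 WRITE d 71 -> skip
  v11 WRITE c 94 -> skip
  v12 WRITE d 96 -> skip
  v13 WRITE a 60 -> keep
  v14 WRITE b 27 -> skip
  v15 WRITE b 74 -> skip
  v16 WRITE f 40 -> skip
  v17 WRITE a 81 -> keep
  v18 WRITE a 71 -> keep
  v19 WRITE b 82 -> skip
  v20 WRITE b 68 -> skip
  v21 WRITE a 43 -> keep
  v22 WRITE a 58 -> drop (> snap)
Collected: [(1, 95), (7, 36), (13, 60), (17, 81), (18, 71), (21, 43)]

Answer: v1 95
v7 36
v13 60
v17 81
v18 71
v21 43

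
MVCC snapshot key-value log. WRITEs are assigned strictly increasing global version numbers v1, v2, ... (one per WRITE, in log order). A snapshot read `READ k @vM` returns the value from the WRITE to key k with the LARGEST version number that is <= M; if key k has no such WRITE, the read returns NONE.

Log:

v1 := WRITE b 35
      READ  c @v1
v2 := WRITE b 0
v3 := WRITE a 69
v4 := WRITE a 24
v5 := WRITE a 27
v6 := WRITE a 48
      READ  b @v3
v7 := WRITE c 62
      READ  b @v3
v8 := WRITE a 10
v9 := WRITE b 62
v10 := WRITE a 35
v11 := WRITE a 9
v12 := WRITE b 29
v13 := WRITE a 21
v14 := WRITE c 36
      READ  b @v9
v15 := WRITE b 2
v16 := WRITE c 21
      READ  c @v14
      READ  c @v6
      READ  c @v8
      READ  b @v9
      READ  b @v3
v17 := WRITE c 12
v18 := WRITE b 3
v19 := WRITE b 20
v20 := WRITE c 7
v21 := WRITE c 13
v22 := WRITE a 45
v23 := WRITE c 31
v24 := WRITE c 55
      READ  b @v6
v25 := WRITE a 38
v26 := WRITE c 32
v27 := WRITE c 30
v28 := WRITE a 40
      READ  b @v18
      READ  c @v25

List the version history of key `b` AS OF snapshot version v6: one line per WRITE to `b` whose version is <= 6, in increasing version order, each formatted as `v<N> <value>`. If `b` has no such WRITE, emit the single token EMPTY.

Answer: v1 35
v2 0

Derivation:
Scan writes for key=b with version <= 6:
  v1 WRITE b 35 -> keep
  v2 WRITE b 0 -> keep
  v3 WRITE a 69 -> skip
  v4 WRITE a 24 -> skip
  v5 WRITE a 27 -> skip
  v6 WRITE a 48 -> skip
  v7 WRITE c 62 -> skip
  v8 WRITE a 10 -> skip
  v9 WRITE b 62 -> drop (> snap)
  v10 WRITE a 35 -> skip
  v11 WRITE a 9 -> skip
  v12 WRITE b 29 -> drop (> snap)
  v13 WRITE a 21 -> skip
  v14 WRITE c 36 -> skip
  v15 WRITE b 2 -> drop (> snap)
  v16 WRITE c 21 -> skip
  v17 WRITE c 12 -> skip
  v18 WRITE b 3 -> drop (> snap)
  v19 WRITE b 20 -> drop (> snap)
  v20 WRITE c 7 -> skip
  v21 WRITE c 13 -> skip
  v22 WRITE a 45 -> skip
  v23 WRITE c 31 -> skip
  v24 WRITE c 55 -> skip
  v25 WRITE a 38 -> skip
  v26 WRITE c 32 -> skip
  v27 WRITE c 30 -> skip
  v28 WRITE a 40 -> skip
Collected: [(1, 35), (2, 0)]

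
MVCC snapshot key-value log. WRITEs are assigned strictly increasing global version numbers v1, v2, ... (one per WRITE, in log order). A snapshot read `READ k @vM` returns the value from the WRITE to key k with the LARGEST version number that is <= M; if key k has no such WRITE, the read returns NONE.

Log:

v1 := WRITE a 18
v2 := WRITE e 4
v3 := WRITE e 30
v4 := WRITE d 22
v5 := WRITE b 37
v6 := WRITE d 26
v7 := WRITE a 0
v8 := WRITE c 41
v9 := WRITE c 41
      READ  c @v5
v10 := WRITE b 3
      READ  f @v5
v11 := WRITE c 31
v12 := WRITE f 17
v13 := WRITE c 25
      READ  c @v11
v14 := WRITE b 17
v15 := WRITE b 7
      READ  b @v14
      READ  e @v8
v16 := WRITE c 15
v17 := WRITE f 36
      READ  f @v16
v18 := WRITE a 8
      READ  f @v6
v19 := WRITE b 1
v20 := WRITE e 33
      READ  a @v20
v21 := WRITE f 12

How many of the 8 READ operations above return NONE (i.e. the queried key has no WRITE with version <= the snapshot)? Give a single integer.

Answer: 3

Derivation:
v1: WRITE a=18  (a history now [(1, 18)])
v2: WRITE e=4  (e history now [(2, 4)])
v3: WRITE e=30  (e history now [(2, 4), (3, 30)])
v4: WRITE d=22  (d history now [(4, 22)])
v5: WRITE b=37  (b history now [(5, 37)])
v6: WRITE d=26  (d history now [(4, 22), (6, 26)])
v7: WRITE a=0  (a history now [(1, 18), (7, 0)])
v8: WRITE c=41  (c history now [(8, 41)])
v9: WRITE c=41  (c history now [(8, 41), (9, 41)])
READ c @v5: history=[(8, 41), (9, 41)] -> no version <= 5 -> NONE
v10: WRITE b=3  (b history now [(5, 37), (10, 3)])
READ f @v5: history=[] -> no version <= 5 -> NONE
v11: WRITE c=31  (c history now [(8, 41), (9, 41), (11, 31)])
v12: WRITE f=17  (f history now [(12, 17)])
v13: WRITE c=25  (c history now [(8, 41), (9, 41), (11, 31), (13, 25)])
READ c @v11: history=[(8, 41), (9, 41), (11, 31), (13, 25)] -> pick v11 -> 31
v14: WRITE b=17  (b history now [(5, 37), (10, 3), (14, 17)])
v15: WRITE b=7  (b history now [(5, 37), (10, 3), (14, 17), (15, 7)])
READ b @v14: history=[(5, 37), (10, 3), (14, 17), (15, 7)] -> pick v14 -> 17
READ e @v8: history=[(2, 4), (3, 30)] -> pick v3 -> 30
v16: WRITE c=15  (c history now [(8, 41), (9, 41), (11, 31), (13, 25), (16, 15)])
v17: WRITE f=36  (f history now [(12, 17), (17, 36)])
READ f @v16: history=[(12, 17), (17, 36)] -> pick v12 -> 17
v18: WRITE a=8  (a history now [(1, 18), (7, 0), (18, 8)])
READ f @v6: history=[(12, 17), (17, 36)] -> no version <= 6 -> NONE
v19: WRITE b=1  (b history now [(5, 37), (10, 3), (14, 17), (15, 7), (19, 1)])
v20: WRITE e=33  (e history now [(2, 4), (3, 30), (20, 33)])
READ a @v20: history=[(1, 18), (7, 0), (18, 8)] -> pick v18 -> 8
v21: WRITE f=12  (f history now [(12, 17), (17, 36), (21, 12)])
Read results in order: ['NONE', 'NONE', '31', '17', '30', '17', 'NONE', '8']
NONE count = 3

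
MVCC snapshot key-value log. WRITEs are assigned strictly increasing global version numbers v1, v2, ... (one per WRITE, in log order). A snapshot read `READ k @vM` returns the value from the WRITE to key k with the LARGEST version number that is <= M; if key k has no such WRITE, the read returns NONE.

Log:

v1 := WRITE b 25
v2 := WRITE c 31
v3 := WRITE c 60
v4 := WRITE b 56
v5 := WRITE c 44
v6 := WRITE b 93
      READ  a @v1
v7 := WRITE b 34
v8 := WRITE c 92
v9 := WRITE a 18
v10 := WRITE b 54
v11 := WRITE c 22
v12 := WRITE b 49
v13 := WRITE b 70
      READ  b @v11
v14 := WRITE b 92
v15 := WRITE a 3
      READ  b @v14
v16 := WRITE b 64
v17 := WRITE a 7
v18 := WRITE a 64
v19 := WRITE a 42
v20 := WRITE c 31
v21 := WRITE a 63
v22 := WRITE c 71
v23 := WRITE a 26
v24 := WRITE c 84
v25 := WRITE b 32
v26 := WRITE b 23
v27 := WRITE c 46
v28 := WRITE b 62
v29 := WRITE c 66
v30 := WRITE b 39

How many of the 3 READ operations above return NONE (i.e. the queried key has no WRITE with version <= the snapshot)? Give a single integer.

Answer: 1

Derivation:
v1: WRITE b=25  (b history now [(1, 25)])
v2: WRITE c=31  (c history now [(2, 31)])
v3: WRITE c=60  (c history now [(2, 31), (3, 60)])
v4: WRITE b=56  (b history now [(1, 25), (4, 56)])
v5: WRITE c=44  (c history now [(2, 31), (3, 60), (5, 44)])
v6: WRITE b=93  (b history now [(1, 25), (4, 56), (6, 93)])
READ a @v1: history=[] -> no version <= 1 -> NONE
v7: WRITE b=34  (b history now [(1, 25), (4, 56), (6, 93), (7, 34)])
v8: WRITE c=92  (c history now [(2, 31), (3, 60), (5, 44), (8, 92)])
v9: WRITE a=18  (a history now [(9, 18)])
v10: WRITE b=54  (b history now [(1, 25), (4, 56), (6, 93), (7, 34), (10, 54)])
v11: WRITE c=22  (c history now [(2, 31), (3, 60), (5, 44), (8, 92), (11, 22)])
v12: WRITE b=49  (b history now [(1, 25), (4, 56), (6, 93), (7, 34), (10, 54), (12, 49)])
v13: WRITE b=70  (b history now [(1, 25), (4, 56), (6, 93), (7, 34), (10, 54), (12, 49), (13, 70)])
READ b @v11: history=[(1, 25), (4, 56), (6, 93), (7, 34), (10, 54), (12, 49), (13, 70)] -> pick v10 -> 54
v14: WRITE b=92  (b history now [(1, 25), (4, 56), (6, 93), (7, 34), (10, 54), (12, 49), (13, 70), (14, 92)])
v15: WRITE a=3  (a history now [(9, 18), (15, 3)])
READ b @v14: history=[(1, 25), (4, 56), (6, 93), (7, 34), (10, 54), (12, 49), (13, 70), (14, 92)] -> pick v14 -> 92
v16: WRITE b=64  (b history now [(1, 25), (4, 56), (6, 93), (7, 34), (10, 54), (12, 49), (13, 70), (14, 92), (16, 64)])
v17: WRITE a=7  (a history now [(9, 18), (15, 3), (17, 7)])
v18: WRITE a=64  (a history now [(9, 18), (15, 3), (17, 7), (18, 64)])
v19: WRITE a=42  (a history now [(9, 18), (15, 3), (17, 7), (18, 64), (19, 42)])
v20: WRITE c=31  (c history now [(2, 31), (3, 60), (5, 44), (8, 92), (11, 22), (20, 31)])
v21: WRITE a=63  (a history now [(9, 18), (15, 3), (17, 7), (18, 64), (19, 42), (21, 63)])
v22: WRITE c=71  (c history now [(2, 31), (3, 60), (5, 44), (8, 92), (11, 22), (20, 31), (22, 71)])
v23: WRITE a=26  (a history now [(9, 18), (15, 3), (17, 7), (18, 64), (19, 42), (21, 63), (23, 26)])
v24: WRITE c=84  (c history now [(2, 31), (3, 60), (5, 44), (8, 92), (11, 22), (20, 31), (22, 71), (24, 84)])
v25: WRITE b=32  (b history now [(1, 25), (4, 56), (6, 93), (7, 34), (10, 54), (12, 49), (13, 70), (14, 92), (16, 64), (25, 32)])
v26: WRITE b=23  (b history now [(1, 25), (4, 56), (6, 93), (7, 34), (10, 54), (12, 49), (13, 70), (14, 92), (16, 64), (25, 32), (26, 23)])
v27: WRITE c=46  (c history now [(2, 31), (3, 60), (5, 44), (8, 92), (11, 22), (20, 31), (22, 71), (24, 84), (27, 46)])
v28: WRITE b=62  (b history now [(1, 25), (4, 56), (6, 93), (7, 34), (10, 54), (12, 49), (13, 70), (14, 92), (16, 64), (25, 32), (26, 23), (28, 62)])
v29: WRITE c=66  (c history now [(2, 31), (3, 60), (5, 44), (8, 92), (11, 22), (20, 31), (22, 71), (24, 84), (27, 46), (29, 66)])
v30: WRITE b=39  (b history now [(1, 25), (4, 56), (6, 93), (7, 34), (10, 54), (12, 49), (13, 70), (14, 92), (16, 64), (25, 32), (26, 23), (28, 62), (30, 39)])
Read results in order: ['NONE', '54', '92']
NONE count = 1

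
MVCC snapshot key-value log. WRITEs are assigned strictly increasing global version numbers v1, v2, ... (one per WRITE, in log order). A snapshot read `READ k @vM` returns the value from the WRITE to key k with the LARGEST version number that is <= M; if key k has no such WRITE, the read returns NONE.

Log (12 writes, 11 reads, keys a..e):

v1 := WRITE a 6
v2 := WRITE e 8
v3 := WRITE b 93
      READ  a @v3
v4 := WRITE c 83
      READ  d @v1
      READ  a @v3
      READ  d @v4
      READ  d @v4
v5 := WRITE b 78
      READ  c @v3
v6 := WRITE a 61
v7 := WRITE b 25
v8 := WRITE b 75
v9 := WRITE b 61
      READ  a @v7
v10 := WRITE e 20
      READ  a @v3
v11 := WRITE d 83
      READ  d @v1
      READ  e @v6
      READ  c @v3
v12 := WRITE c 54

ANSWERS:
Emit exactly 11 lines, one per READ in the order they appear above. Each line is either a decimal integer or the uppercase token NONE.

v1: WRITE a=6  (a history now [(1, 6)])
v2: WRITE e=8  (e history now [(2, 8)])
v3: WRITE b=93  (b history now [(3, 93)])
READ a @v3: history=[(1, 6)] -> pick v1 -> 6
v4: WRITE c=83  (c history now [(4, 83)])
READ d @v1: history=[] -> no version <= 1 -> NONE
READ a @v3: history=[(1, 6)] -> pick v1 -> 6
READ d @v4: history=[] -> no version <= 4 -> NONE
READ d @v4: history=[] -> no version <= 4 -> NONE
v5: WRITE b=78  (b history now [(3, 93), (5, 78)])
READ c @v3: history=[(4, 83)] -> no version <= 3 -> NONE
v6: WRITE a=61  (a history now [(1, 6), (6, 61)])
v7: WRITE b=25  (b history now [(3, 93), (5, 78), (7, 25)])
v8: WRITE b=75  (b history now [(3, 93), (5, 78), (7, 25), (8, 75)])
v9: WRITE b=61  (b history now [(3, 93), (5, 78), (7, 25), (8, 75), (9, 61)])
READ a @v7: history=[(1, 6), (6, 61)] -> pick v6 -> 61
v10: WRITE e=20  (e history now [(2, 8), (10, 20)])
READ a @v3: history=[(1, 6), (6, 61)] -> pick v1 -> 6
v11: WRITE d=83  (d history now [(11, 83)])
READ d @v1: history=[(11, 83)] -> no version <= 1 -> NONE
READ e @v6: history=[(2, 8), (10, 20)] -> pick v2 -> 8
READ c @v3: history=[(4, 83)] -> no version <= 3 -> NONE
v12: WRITE c=54  (c history now [(4, 83), (12, 54)])

Answer: 6
NONE
6
NONE
NONE
NONE
61
6
NONE
8
NONE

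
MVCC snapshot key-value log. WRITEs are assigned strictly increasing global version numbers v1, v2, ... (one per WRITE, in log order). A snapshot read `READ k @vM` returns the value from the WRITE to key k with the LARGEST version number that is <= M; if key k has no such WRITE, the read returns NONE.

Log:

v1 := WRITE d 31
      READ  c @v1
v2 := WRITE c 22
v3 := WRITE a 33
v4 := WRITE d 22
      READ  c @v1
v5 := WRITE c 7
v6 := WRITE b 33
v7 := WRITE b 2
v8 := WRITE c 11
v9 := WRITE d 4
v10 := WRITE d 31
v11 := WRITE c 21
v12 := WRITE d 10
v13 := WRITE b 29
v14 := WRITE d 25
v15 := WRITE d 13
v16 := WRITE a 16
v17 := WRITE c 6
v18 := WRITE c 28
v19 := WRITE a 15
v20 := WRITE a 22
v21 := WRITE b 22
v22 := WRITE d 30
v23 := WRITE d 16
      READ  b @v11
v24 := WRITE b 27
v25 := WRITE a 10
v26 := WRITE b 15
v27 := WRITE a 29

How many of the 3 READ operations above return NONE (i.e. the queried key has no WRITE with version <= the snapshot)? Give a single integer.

v1: WRITE d=31  (d history now [(1, 31)])
READ c @v1: history=[] -> no version <= 1 -> NONE
v2: WRITE c=22  (c history now [(2, 22)])
v3: WRITE a=33  (a history now [(3, 33)])
v4: WRITE d=22  (d history now [(1, 31), (4, 22)])
READ c @v1: history=[(2, 22)] -> no version <= 1 -> NONE
v5: WRITE c=7  (c history now [(2, 22), (5, 7)])
v6: WRITE b=33  (b history now [(6, 33)])
v7: WRITE b=2  (b history now [(6, 33), (7, 2)])
v8: WRITE c=11  (c history now [(2, 22), (5, 7), (8, 11)])
v9: WRITE d=4  (d history now [(1, 31), (4, 22), (9, 4)])
v10: WRITE d=31  (d history now [(1, 31), (4, 22), (9, 4), (10, 31)])
v11: WRITE c=21  (c history now [(2, 22), (5, 7), (8, 11), (11, 21)])
v12: WRITE d=10  (d history now [(1, 31), (4, 22), (9, 4), (10, 31), (12, 10)])
v13: WRITE b=29  (b history now [(6, 33), (7, 2), (13, 29)])
v14: WRITE d=25  (d history now [(1, 31), (4, 22), (9, 4), (10, 31), (12, 10), (14, 25)])
v15: WRITE d=13  (d history now [(1, 31), (4, 22), (9, 4), (10, 31), (12, 10), (14, 25), (15, 13)])
v16: WRITE a=16  (a history now [(3, 33), (16, 16)])
v17: WRITE c=6  (c history now [(2, 22), (5, 7), (8, 11), (11, 21), (17, 6)])
v18: WRITE c=28  (c history now [(2, 22), (5, 7), (8, 11), (11, 21), (17, 6), (18, 28)])
v19: WRITE a=15  (a history now [(3, 33), (16, 16), (19, 15)])
v20: WRITE a=22  (a history now [(3, 33), (16, 16), (19, 15), (20, 22)])
v21: WRITE b=22  (b history now [(6, 33), (7, 2), (13, 29), (21, 22)])
v22: WRITE d=30  (d history now [(1, 31), (4, 22), (9, 4), (10, 31), (12, 10), (14, 25), (15, 13), (22, 30)])
v23: WRITE d=16  (d history now [(1, 31), (4, 22), (9, 4), (10, 31), (12, 10), (14, 25), (15, 13), (22, 30), (23, 16)])
READ b @v11: history=[(6, 33), (7, 2), (13, 29), (21, 22)] -> pick v7 -> 2
v24: WRITE b=27  (b history now [(6, 33), (7, 2), (13, 29), (21, 22), (24, 27)])
v25: WRITE a=10  (a history now [(3, 33), (16, 16), (19, 15), (20, 22), (25, 10)])
v26: WRITE b=15  (b history now [(6, 33), (7, 2), (13, 29), (21, 22), (24, 27), (26, 15)])
v27: WRITE a=29  (a history now [(3, 33), (16, 16), (19, 15), (20, 22), (25, 10), (27, 29)])
Read results in order: ['NONE', 'NONE', '2']
NONE count = 2

Answer: 2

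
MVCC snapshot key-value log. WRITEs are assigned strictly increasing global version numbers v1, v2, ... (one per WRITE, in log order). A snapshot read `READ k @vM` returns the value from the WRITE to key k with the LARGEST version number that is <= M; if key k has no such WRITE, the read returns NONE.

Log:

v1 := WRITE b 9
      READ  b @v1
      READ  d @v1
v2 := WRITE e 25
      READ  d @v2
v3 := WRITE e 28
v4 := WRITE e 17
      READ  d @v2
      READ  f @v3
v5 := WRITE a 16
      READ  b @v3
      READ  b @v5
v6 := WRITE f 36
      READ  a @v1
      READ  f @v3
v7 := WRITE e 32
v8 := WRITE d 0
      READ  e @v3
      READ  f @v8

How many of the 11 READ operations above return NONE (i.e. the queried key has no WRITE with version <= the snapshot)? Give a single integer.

Answer: 6

Derivation:
v1: WRITE b=9  (b history now [(1, 9)])
READ b @v1: history=[(1, 9)] -> pick v1 -> 9
READ d @v1: history=[] -> no version <= 1 -> NONE
v2: WRITE e=25  (e history now [(2, 25)])
READ d @v2: history=[] -> no version <= 2 -> NONE
v3: WRITE e=28  (e history now [(2, 25), (3, 28)])
v4: WRITE e=17  (e history now [(2, 25), (3, 28), (4, 17)])
READ d @v2: history=[] -> no version <= 2 -> NONE
READ f @v3: history=[] -> no version <= 3 -> NONE
v5: WRITE a=16  (a history now [(5, 16)])
READ b @v3: history=[(1, 9)] -> pick v1 -> 9
READ b @v5: history=[(1, 9)] -> pick v1 -> 9
v6: WRITE f=36  (f history now [(6, 36)])
READ a @v1: history=[(5, 16)] -> no version <= 1 -> NONE
READ f @v3: history=[(6, 36)] -> no version <= 3 -> NONE
v7: WRITE e=32  (e history now [(2, 25), (3, 28), (4, 17), (7, 32)])
v8: WRITE d=0  (d history now [(8, 0)])
READ e @v3: history=[(2, 25), (3, 28), (4, 17), (7, 32)] -> pick v3 -> 28
READ f @v8: history=[(6, 36)] -> pick v6 -> 36
Read results in order: ['9', 'NONE', 'NONE', 'NONE', 'NONE', '9', '9', 'NONE', 'NONE', '28', '36']
NONE count = 6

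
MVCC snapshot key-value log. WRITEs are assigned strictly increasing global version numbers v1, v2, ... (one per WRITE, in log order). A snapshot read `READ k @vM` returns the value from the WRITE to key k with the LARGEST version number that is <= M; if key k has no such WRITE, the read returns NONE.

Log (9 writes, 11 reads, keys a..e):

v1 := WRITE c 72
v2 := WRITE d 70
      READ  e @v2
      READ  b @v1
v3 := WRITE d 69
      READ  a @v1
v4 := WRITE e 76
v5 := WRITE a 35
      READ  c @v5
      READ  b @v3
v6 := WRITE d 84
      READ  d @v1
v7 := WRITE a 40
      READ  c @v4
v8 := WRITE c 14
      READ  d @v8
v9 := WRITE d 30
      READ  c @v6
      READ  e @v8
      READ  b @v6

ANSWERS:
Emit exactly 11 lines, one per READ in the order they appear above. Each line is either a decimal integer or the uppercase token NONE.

Answer: NONE
NONE
NONE
72
NONE
NONE
72
84
72
76
NONE

Derivation:
v1: WRITE c=72  (c history now [(1, 72)])
v2: WRITE d=70  (d history now [(2, 70)])
READ e @v2: history=[] -> no version <= 2 -> NONE
READ b @v1: history=[] -> no version <= 1 -> NONE
v3: WRITE d=69  (d history now [(2, 70), (3, 69)])
READ a @v1: history=[] -> no version <= 1 -> NONE
v4: WRITE e=76  (e history now [(4, 76)])
v5: WRITE a=35  (a history now [(5, 35)])
READ c @v5: history=[(1, 72)] -> pick v1 -> 72
READ b @v3: history=[] -> no version <= 3 -> NONE
v6: WRITE d=84  (d history now [(2, 70), (3, 69), (6, 84)])
READ d @v1: history=[(2, 70), (3, 69), (6, 84)] -> no version <= 1 -> NONE
v7: WRITE a=40  (a history now [(5, 35), (7, 40)])
READ c @v4: history=[(1, 72)] -> pick v1 -> 72
v8: WRITE c=14  (c history now [(1, 72), (8, 14)])
READ d @v8: history=[(2, 70), (3, 69), (6, 84)] -> pick v6 -> 84
v9: WRITE d=30  (d history now [(2, 70), (3, 69), (6, 84), (9, 30)])
READ c @v6: history=[(1, 72), (8, 14)] -> pick v1 -> 72
READ e @v8: history=[(4, 76)] -> pick v4 -> 76
READ b @v6: history=[] -> no version <= 6 -> NONE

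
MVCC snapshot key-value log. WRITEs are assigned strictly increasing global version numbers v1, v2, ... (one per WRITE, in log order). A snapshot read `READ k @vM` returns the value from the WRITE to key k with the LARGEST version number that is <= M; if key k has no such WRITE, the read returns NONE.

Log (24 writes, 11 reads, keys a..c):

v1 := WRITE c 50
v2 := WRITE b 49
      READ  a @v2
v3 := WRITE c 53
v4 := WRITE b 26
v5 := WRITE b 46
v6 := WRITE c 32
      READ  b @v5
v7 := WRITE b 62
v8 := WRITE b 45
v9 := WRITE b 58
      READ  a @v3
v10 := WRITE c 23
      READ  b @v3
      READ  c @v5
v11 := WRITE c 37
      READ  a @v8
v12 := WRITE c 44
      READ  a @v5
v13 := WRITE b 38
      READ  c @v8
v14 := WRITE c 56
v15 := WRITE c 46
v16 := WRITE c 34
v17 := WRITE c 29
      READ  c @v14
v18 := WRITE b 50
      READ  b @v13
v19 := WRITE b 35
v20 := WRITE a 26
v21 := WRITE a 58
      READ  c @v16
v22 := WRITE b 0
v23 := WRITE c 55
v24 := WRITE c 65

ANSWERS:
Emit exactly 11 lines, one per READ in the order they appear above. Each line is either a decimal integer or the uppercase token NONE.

v1: WRITE c=50  (c history now [(1, 50)])
v2: WRITE b=49  (b history now [(2, 49)])
READ a @v2: history=[] -> no version <= 2 -> NONE
v3: WRITE c=53  (c history now [(1, 50), (3, 53)])
v4: WRITE b=26  (b history now [(2, 49), (4, 26)])
v5: WRITE b=46  (b history now [(2, 49), (4, 26), (5, 46)])
v6: WRITE c=32  (c history now [(1, 50), (3, 53), (6, 32)])
READ b @v5: history=[(2, 49), (4, 26), (5, 46)] -> pick v5 -> 46
v7: WRITE b=62  (b history now [(2, 49), (4, 26), (5, 46), (7, 62)])
v8: WRITE b=45  (b history now [(2, 49), (4, 26), (5, 46), (7, 62), (8, 45)])
v9: WRITE b=58  (b history now [(2, 49), (4, 26), (5, 46), (7, 62), (8, 45), (9, 58)])
READ a @v3: history=[] -> no version <= 3 -> NONE
v10: WRITE c=23  (c history now [(1, 50), (3, 53), (6, 32), (10, 23)])
READ b @v3: history=[(2, 49), (4, 26), (5, 46), (7, 62), (8, 45), (9, 58)] -> pick v2 -> 49
READ c @v5: history=[(1, 50), (3, 53), (6, 32), (10, 23)] -> pick v3 -> 53
v11: WRITE c=37  (c history now [(1, 50), (3, 53), (6, 32), (10, 23), (11, 37)])
READ a @v8: history=[] -> no version <= 8 -> NONE
v12: WRITE c=44  (c history now [(1, 50), (3, 53), (6, 32), (10, 23), (11, 37), (12, 44)])
READ a @v5: history=[] -> no version <= 5 -> NONE
v13: WRITE b=38  (b history now [(2, 49), (4, 26), (5, 46), (7, 62), (8, 45), (9, 58), (13, 38)])
READ c @v8: history=[(1, 50), (3, 53), (6, 32), (10, 23), (11, 37), (12, 44)] -> pick v6 -> 32
v14: WRITE c=56  (c history now [(1, 50), (3, 53), (6, 32), (10, 23), (11, 37), (12, 44), (14, 56)])
v15: WRITE c=46  (c history now [(1, 50), (3, 53), (6, 32), (10, 23), (11, 37), (12, 44), (14, 56), (15, 46)])
v16: WRITE c=34  (c history now [(1, 50), (3, 53), (6, 32), (10, 23), (11, 37), (12, 44), (14, 56), (15, 46), (16, 34)])
v17: WRITE c=29  (c history now [(1, 50), (3, 53), (6, 32), (10, 23), (11, 37), (12, 44), (14, 56), (15, 46), (16, 34), (17, 29)])
READ c @v14: history=[(1, 50), (3, 53), (6, 32), (10, 23), (11, 37), (12, 44), (14, 56), (15, 46), (16, 34), (17, 29)] -> pick v14 -> 56
v18: WRITE b=50  (b history now [(2, 49), (4, 26), (5, 46), (7, 62), (8, 45), (9, 58), (13, 38), (18, 50)])
READ b @v13: history=[(2, 49), (4, 26), (5, 46), (7, 62), (8, 45), (9, 58), (13, 38), (18, 50)] -> pick v13 -> 38
v19: WRITE b=35  (b history now [(2, 49), (4, 26), (5, 46), (7, 62), (8, 45), (9, 58), (13, 38), (18, 50), (19, 35)])
v20: WRITE a=26  (a history now [(20, 26)])
v21: WRITE a=58  (a history now [(20, 26), (21, 58)])
READ c @v16: history=[(1, 50), (3, 53), (6, 32), (10, 23), (11, 37), (12, 44), (14, 56), (15, 46), (16, 34), (17, 29)] -> pick v16 -> 34
v22: WRITE b=0  (b history now [(2, 49), (4, 26), (5, 46), (7, 62), (8, 45), (9, 58), (13, 38), (18, 50), (19, 35), (22, 0)])
v23: WRITE c=55  (c history now [(1, 50), (3, 53), (6, 32), (10, 23), (11, 37), (12, 44), (14, 56), (15, 46), (16, 34), (17, 29), (23, 55)])
v24: WRITE c=65  (c history now [(1, 50), (3, 53), (6, 32), (10, 23), (11, 37), (12, 44), (14, 56), (15, 46), (16, 34), (17, 29), (23, 55), (24, 65)])

Answer: NONE
46
NONE
49
53
NONE
NONE
32
56
38
34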